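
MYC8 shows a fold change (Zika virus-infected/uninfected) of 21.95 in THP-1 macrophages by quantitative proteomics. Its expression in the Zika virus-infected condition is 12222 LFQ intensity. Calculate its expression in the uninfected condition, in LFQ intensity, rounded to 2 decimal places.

uninfected expression = 12222 / 21.95 = 556.81

556.81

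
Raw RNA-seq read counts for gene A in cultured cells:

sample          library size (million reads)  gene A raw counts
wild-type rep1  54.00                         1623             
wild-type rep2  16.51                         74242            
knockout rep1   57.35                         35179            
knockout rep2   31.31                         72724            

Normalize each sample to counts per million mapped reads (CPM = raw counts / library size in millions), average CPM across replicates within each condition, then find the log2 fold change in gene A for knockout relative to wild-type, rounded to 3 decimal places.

CPM(wild-type rep1) = 1623 / 54.00 = 30.0556
CPM(wild-type rep2) = 74242 / 16.51 = 4496.7898
CPM(knockout rep1) = 35179 / 57.35 = 613.4089
CPM(knockout rep2) = 72724 / 31.31 = 2322.7084
mean CPM(wild-type) = 2263.4227; mean CPM(knockout) = 1468.0586
Fold change = 1468.0586 / 2263.4227 = 0.64860
log2(0.64860) = -0.6246

-0.625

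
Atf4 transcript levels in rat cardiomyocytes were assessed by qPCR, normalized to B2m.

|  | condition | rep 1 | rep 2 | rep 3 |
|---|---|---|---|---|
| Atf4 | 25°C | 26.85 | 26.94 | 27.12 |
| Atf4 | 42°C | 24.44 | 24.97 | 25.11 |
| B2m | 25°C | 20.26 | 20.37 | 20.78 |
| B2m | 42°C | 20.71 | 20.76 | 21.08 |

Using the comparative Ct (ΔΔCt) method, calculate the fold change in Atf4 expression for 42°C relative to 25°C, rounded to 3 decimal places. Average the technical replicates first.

Mean Ct: Atf4 25°C 26.970; Atf4 42°C 24.840; B2m 25°C 20.470; B2m 42°C 20.850
ΔCt(25°C) = 26.970 − 20.470 = 6.500
ΔCt(42°C) = 24.840 − 20.850 = 3.990
ΔΔCt = 3.990 − 6.500 = -2.510
Fold change = 2^(−(-2.510)) = 2^2.510 = 5.6962

5.696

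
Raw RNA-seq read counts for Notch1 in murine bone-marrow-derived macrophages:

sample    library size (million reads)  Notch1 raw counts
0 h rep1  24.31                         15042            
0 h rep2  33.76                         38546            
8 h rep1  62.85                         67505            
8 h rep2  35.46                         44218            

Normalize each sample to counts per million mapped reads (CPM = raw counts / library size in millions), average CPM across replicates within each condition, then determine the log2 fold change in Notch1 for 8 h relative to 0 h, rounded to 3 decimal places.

CPM(0 h rep1) = 15042 / 24.31 = 618.7577
CPM(0 h rep2) = 38546 / 33.76 = 1141.7654
CPM(8 h rep1) = 67505 / 62.85 = 1074.0652
CPM(8 h rep2) = 44218 / 35.46 = 1246.9825
mean CPM(0 h) = 880.2616; mean CPM(8 h) = 1160.5239
Fold change = 1160.5239 / 880.2616 = 1.31839
log2(1.31839) = 0.3988

0.399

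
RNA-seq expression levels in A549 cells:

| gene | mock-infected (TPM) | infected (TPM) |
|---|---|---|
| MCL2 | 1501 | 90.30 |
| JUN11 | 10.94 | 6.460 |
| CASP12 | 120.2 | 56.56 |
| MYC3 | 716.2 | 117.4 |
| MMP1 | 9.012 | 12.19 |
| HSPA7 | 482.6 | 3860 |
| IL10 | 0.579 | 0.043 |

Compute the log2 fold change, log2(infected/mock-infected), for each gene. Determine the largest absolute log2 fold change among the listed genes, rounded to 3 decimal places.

4.055

log2(90.30/1501) = -4.055  (MCL2)
log2(6.460/10.94) = -0.760  (JUN11)
log2(56.56/120.2) = -1.088  (CASP12)
log2(117.4/716.2) = -2.609  (MYC3)
log2(12.19/9.012) = 0.436  (MMP1)
log2(3860/482.6) = 3.000  (HSPA7)
log2(0.043/0.579) = -3.751  (IL10)
The largest magnitude belongs to MCL2.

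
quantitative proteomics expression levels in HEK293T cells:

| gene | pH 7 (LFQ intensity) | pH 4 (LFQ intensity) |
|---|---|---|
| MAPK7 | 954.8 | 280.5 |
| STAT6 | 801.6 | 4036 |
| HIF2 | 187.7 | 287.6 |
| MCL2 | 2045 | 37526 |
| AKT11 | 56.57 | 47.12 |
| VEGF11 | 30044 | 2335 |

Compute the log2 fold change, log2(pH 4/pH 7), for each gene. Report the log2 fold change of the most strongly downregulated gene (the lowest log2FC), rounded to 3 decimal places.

log2(280.5/954.8) = -1.767  (MAPK7)
log2(4036/801.6) = 2.332  (STAT6)
log2(287.6/187.7) = 0.616  (HIF2)
log2(37526/2045) = 4.198  (MCL2)
log2(47.12/56.57) = -0.264  (AKT11)
log2(2335/30044) = -3.686  (VEGF11)
VEGF11 is most strongly downregulated.

-3.686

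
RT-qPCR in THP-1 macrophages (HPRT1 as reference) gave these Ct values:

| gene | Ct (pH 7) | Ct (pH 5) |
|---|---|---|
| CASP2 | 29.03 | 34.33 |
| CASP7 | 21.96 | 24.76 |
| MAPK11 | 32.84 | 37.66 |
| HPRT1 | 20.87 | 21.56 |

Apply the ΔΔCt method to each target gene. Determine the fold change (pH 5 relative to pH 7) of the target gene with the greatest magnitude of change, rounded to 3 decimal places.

0.041

CASP2: ΔΔCt = (34.33−21.56) − (29.03−20.87) = 12.77 − 8.16 = 4.61; fold change = 2^-4.61 = 0.041
CASP7: ΔΔCt = (24.76−21.56) − (21.96−20.87) = 3.20 − 1.09 = 2.11; fold change = 2^-2.11 = 0.232
MAPK11: ΔΔCt = (37.66−21.56) − (32.84−20.87) = 16.10 − 11.97 = 4.13; fold change = 2^-4.13 = 0.057
CASP2 has the largest |ΔΔCt| = 4.61.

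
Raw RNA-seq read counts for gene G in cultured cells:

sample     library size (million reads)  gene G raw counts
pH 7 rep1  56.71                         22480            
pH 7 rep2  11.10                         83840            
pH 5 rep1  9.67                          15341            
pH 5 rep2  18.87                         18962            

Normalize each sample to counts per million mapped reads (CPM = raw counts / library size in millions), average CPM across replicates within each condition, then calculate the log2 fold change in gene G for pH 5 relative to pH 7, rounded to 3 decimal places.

CPM(pH 7 rep1) = 22480 / 56.71 = 396.4028
CPM(pH 7 rep2) = 83840 / 11.10 = 7553.1532
CPM(pH 5 rep1) = 15341 / 9.67 = 1586.4529
CPM(pH 5 rep2) = 18962 / 18.87 = 1004.8755
mean CPM(pH 7) = 3974.7780; mean CPM(pH 5) = 1295.6642
Fold change = 1295.6642 / 3974.7780 = 0.32597
log2(0.32597) = -1.6172

-1.617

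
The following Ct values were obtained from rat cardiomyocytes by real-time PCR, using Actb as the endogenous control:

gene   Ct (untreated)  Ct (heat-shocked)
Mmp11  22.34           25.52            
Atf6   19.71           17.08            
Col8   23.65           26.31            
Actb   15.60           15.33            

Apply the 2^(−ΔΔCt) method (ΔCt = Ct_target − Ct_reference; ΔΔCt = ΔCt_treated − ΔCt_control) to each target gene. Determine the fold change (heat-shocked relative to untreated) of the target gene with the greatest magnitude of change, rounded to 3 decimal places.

0.092

Mmp11: ΔΔCt = (25.52−15.33) − (22.34−15.60) = 10.19 − 6.74 = 3.45; fold change = 2^-3.45 = 0.092
Atf6: ΔΔCt = (17.08−15.33) − (19.71−15.60) = 1.75 − 4.11 = -2.36; fold change = 2^2.36 = 5.134
Col8: ΔΔCt = (26.31−15.33) − (23.65−15.60) = 10.98 − 8.05 = 2.93; fold change = 2^-2.93 = 0.131
Mmp11 has the largest |ΔΔCt| = 3.45.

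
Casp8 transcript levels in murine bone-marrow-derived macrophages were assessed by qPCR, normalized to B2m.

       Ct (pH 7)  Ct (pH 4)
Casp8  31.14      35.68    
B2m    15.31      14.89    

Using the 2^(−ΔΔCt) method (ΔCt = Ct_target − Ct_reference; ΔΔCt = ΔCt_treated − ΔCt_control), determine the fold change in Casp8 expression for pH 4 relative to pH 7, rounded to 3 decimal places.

ΔCt(pH 7) = 31.140 − 15.310 = 15.830
ΔCt(pH 4) = 35.680 − 14.890 = 20.790
ΔΔCt = 20.790 − 15.830 = 4.960
Fold change = 2^(−4.960) = 0.0321

0.032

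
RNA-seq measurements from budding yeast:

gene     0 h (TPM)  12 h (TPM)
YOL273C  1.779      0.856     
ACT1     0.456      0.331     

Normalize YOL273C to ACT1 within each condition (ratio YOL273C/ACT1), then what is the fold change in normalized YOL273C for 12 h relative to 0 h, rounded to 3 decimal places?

YOL273C/ACT1 (0 h) = 1.779 / 0.456 = 3.9013
YOL273C/ACT1 (12 h) = 0.856 / 0.331 = 2.5861
Fold change = 2.5861 / 3.9013 = 0.6629

0.663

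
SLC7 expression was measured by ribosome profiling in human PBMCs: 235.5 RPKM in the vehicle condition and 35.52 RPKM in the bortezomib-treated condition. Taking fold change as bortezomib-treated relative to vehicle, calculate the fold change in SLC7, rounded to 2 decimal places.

Fold change = 35.52 / 235.5 = 0.151
SLC7 is downregulated.

0.15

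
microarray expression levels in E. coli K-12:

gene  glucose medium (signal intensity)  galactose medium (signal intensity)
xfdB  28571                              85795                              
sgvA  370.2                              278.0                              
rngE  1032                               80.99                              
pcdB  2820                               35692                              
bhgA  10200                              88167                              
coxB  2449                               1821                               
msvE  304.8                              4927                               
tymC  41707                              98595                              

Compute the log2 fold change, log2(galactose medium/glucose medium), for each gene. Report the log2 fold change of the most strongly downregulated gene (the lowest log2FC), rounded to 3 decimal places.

-3.672

log2(85795/28571) = 1.586  (xfdB)
log2(278.0/370.2) = -0.413  (sgvA)
log2(80.99/1032) = -3.672  (rngE)
log2(35692/2820) = 3.662  (pcdB)
log2(88167/10200) = 3.112  (bhgA)
log2(1821/2449) = -0.427  (coxB)
log2(4927/304.8) = 4.015  (msvE)
log2(98595/41707) = 1.241  (tymC)
rngE is most strongly downregulated.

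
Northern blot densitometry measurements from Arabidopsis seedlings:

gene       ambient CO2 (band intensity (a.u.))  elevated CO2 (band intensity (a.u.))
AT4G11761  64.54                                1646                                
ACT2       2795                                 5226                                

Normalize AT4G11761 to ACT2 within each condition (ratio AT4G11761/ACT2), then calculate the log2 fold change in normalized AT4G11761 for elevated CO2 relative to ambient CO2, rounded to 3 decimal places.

AT4G11761/ACT2 (ambient CO2) = 64.54 / 2795 = 0.023091
AT4G11761/ACT2 (elevated CO2) = 1646 / 5226 = 0.31496
Fold change = 0.31496 / 0.023091 = 13.6400
log2(13.6400) = 3.7698

3.770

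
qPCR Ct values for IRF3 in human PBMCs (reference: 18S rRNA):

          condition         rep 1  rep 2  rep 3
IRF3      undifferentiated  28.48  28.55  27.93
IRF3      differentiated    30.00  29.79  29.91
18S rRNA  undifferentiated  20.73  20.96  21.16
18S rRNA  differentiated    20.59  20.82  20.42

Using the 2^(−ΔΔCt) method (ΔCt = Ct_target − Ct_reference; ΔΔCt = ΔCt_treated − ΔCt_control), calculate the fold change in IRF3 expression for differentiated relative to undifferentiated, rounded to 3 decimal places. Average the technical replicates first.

0.264

Mean Ct: IRF3 undifferentiated 28.320; IRF3 differentiated 29.900; 18S rRNA undifferentiated 20.950; 18S rRNA differentiated 20.610
ΔCt(undifferentiated) = 28.320 − 20.950 = 7.370
ΔCt(differentiated) = 29.900 − 20.610 = 9.290
ΔΔCt = 9.290 − 7.370 = 1.920
Fold change = 2^(−1.920) = 0.2643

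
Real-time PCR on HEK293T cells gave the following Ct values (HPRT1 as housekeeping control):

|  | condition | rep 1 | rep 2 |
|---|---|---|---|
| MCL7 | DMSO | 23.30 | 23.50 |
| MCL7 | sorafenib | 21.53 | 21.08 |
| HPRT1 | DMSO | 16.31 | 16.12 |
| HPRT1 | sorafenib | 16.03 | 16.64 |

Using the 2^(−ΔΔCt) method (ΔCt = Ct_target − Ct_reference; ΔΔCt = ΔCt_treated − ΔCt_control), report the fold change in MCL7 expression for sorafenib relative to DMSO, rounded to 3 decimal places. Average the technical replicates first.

Mean Ct: MCL7 DMSO 23.400; MCL7 sorafenib 21.305; HPRT1 DMSO 16.215; HPRT1 sorafenib 16.335
ΔCt(DMSO) = 23.400 − 16.215 = 7.185
ΔCt(sorafenib) = 21.305 − 16.335 = 4.970
ΔΔCt = 4.970 − 7.185 = -2.215
Fold change = 2^(−(-2.215)) = 2^2.215 = 4.6428

4.643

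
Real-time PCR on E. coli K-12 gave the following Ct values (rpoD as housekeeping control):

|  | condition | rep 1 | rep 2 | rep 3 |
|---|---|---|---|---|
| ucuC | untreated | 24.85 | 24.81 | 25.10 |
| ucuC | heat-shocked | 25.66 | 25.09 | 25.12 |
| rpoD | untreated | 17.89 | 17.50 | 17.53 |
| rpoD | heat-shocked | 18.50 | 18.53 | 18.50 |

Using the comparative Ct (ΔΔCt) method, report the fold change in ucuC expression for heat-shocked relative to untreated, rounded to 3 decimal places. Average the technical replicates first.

Mean Ct: ucuC untreated 24.920; ucuC heat-shocked 25.290; rpoD untreated 17.640; rpoD heat-shocked 18.510
ΔCt(untreated) = 24.920 − 17.640 = 7.280
ΔCt(heat-shocked) = 25.290 − 18.510 = 6.780
ΔΔCt = 6.780 − 7.280 = -0.500
Fold change = 2^(−(-0.500)) = 2^0.500 = 1.4142

1.414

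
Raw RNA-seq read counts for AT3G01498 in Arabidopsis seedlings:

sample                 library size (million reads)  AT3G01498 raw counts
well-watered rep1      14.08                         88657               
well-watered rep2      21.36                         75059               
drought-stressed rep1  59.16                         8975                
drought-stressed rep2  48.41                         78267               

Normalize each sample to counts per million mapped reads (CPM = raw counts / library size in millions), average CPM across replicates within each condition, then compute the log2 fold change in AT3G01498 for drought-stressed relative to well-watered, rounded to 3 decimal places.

-2.472

CPM(well-watered rep1) = 88657 / 14.08 = 6296.6619
CPM(well-watered rep2) = 75059 / 21.36 = 3513.9981
CPM(drought-stressed rep1) = 8975 / 59.16 = 151.7072
CPM(drought-stressed rep2) = 78267 / 48.41 = 1616.7527
mean CPM(well-watered) = 4905.3300; mean CPM(drought-stressed) = 884.2300
Fold change = 884.2300 / 4905.3300 = 0.18026
log2(0.18026) = -2.4719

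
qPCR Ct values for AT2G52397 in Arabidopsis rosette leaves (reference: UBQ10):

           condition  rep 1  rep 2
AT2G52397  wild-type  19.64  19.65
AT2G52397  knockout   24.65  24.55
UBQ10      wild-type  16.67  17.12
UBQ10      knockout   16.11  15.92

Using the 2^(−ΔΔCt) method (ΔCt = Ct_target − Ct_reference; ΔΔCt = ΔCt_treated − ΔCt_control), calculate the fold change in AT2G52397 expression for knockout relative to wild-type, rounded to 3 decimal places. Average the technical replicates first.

0.018

Mean Ct: AT2G52397 wild-type 19.645; AT2G52397 knockout 24.600; UBQ10 wild-type 16.895; UBQ10 knockout 16.015
ΔCt(wild-type) = 19.645 − 16.895 = 2.750
ΔCt(knockout) = 24.600 − 16.015 = 8.585
ΔΔCt = 8.585 − 2.750 = 5.835
Fold change = 2^(−5.835) = 0.0175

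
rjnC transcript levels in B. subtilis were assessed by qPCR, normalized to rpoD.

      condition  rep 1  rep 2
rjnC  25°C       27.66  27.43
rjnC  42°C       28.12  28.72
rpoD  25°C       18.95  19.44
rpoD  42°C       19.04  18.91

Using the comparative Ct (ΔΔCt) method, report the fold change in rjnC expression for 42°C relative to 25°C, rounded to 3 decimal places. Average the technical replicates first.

Mean Ct: rjnC 25°C 27.545; rjnC 42°C 28.420; rpoD 25°C 19.195; rpoD 42°C 18.975
ΔCt(25°C) = 27.545 − 19.195 = 8.350
ΔCt(42°C) = 28.420 − 18.975 = 9.445
ΔΔCt = 9.445 − 8.350 = 1.095
Fold change = 2^(−1.095) = 0.4681

0.468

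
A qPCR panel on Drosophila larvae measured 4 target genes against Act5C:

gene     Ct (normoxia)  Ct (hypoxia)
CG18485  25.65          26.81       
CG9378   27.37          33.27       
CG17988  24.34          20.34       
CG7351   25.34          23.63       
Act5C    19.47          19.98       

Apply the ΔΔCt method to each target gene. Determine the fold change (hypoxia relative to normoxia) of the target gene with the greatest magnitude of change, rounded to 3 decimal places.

CG18485: ΔΔCt = (26.81−19.98) − (25.65−19.47) = 6.83 − 6.18 = 0.65; fold change = 2^-0.65 = 0.637
CG9378: ΔΔCt = (33.27−19.98) − (27.37−19.47) = 13.29 − 7.90 = 5.39; fold change = 2^-5.39 = 0.024
CG17988: ΔΔCt = (20.34−19.98) − (24.34−19.47) = 0.36 − 4.87 = -4.51; fold change = 2^4.51 = 22.785
CG7351: ΔΔCt = (23.63−19.98) − (25.34−19.47) = 3.65 − 5.87 = -2.22; fold change = 2^2.22 = 4.659
CG9378 has the largest |ΔΔCt| = 5.39.

0.024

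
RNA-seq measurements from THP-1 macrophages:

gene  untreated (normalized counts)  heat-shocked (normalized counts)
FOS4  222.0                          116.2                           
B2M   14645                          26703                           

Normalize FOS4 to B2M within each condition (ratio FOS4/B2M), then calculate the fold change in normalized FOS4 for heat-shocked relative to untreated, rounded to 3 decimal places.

FOS4/B2M (untreated) = 222.0 / 14645 = 0.015159
FOS4/B2M (heat-shocked) = 116.2 / 26703 = 0.0043516
Fold change = 0.0043516 / 0.015159 = 0.2871

0.287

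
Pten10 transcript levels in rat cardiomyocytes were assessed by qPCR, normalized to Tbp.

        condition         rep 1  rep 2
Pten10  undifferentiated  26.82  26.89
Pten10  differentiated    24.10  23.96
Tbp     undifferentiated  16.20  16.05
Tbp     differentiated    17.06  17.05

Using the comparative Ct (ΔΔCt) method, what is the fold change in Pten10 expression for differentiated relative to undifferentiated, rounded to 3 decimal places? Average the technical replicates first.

Mean Ct: Pten10 undifferentiated 26.855; Pten10 differentiated 24.030; Tbp undifferentiated 16.125; Tbp differentiated 17.055
ΔCt(undifferentiated) = 26.855 − 16.125 = 10.730
ΔCt(differentiated) = 24.030 − 17.055 = 6.975
ΔΔCt = 6.975 − 10.730 = -3.755
Fold change = 2^(−(-3.755)) = 2^3.755 = 13.5011

13.501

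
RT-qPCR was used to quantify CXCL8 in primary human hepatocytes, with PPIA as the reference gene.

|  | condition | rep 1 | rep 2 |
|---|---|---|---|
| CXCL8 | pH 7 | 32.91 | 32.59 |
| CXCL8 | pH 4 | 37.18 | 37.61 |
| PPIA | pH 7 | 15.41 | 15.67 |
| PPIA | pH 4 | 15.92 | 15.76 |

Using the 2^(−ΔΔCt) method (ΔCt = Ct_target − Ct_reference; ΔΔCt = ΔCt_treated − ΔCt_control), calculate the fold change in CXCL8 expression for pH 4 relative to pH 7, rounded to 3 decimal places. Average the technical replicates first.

Mean Ct: CXCL8 pH 7 32.750; CXCL8 pH 4 37.395; PPIA pH 7 15.540; PPIA pH 4 15.840
ΔCt(pH 7) = 32.750 − 15.540 = 17.210
ΔCt(pH 4) = 37.395 − 15.840 = 21.555
ΔΔCt = 21.555 − 17.210 = 4.345
Fold change = 2^(−4.345) = 0.0492

0.049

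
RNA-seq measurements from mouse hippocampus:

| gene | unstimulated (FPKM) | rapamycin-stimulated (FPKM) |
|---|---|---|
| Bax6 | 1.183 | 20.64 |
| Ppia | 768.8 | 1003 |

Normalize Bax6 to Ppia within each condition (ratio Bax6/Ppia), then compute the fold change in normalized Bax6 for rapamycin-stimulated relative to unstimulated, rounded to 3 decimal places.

Bax6/Ppia (unstimulated) = 1.183 / 768.8 = 0.0015388
Bax6/Ppia (rapamycin-stimulated) = 20.64 / 1003 = 0.020578
Fold change = 0.020578 / 0.0015388 = 13.3733

13.373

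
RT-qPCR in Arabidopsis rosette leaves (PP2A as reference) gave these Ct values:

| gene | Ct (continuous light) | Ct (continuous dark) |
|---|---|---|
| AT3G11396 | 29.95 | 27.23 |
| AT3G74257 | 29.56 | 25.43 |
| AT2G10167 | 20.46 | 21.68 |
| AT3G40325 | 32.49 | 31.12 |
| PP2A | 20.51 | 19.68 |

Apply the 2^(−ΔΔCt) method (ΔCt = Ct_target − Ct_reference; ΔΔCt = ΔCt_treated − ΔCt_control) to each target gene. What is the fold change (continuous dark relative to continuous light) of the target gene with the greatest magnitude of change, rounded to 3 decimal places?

9.849

AT3G11396: ΔΔCt = (27.23−19.68) − (29.95−20.51) = 7.55 − 9.44 = -1.89; fold change = 2^1.89 = 3.706
AT3G74257: ΔΔCt = (25.43−19.68) − (29.56−20.51) = 5.75 − 9.05 = -3.30; fold change = 2^3.30 = 9.849
AT2G10167: ΔΔCt = (21.68−19.68) − (20.46−20.51) = 2.00 − (-0.05) = 2.05; fold change = 2^-2.05 = 0.241
AT3G40325: ΔΔCt = (31.12−19.68) − (32.49−20.51) = 11.44 − 11.98 = -0.54; fold change = 2^0.54 = 1.454
AT3G74257 has the largest |ΔΔCt| = 3.30.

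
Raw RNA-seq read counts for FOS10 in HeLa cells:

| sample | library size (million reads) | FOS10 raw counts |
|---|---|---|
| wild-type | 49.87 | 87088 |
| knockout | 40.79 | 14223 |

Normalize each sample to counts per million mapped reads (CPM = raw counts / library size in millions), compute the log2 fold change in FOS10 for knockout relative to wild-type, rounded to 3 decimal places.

-2.324

CPM(wild-type) = 87088 / 49.87 = 1746.3004
CPM(knockout) = 14223 / 40.79 = 348.6884
Fold change = 348.6884 / 1746.3004 = 0.19967
log2(0.19967) = -2.3243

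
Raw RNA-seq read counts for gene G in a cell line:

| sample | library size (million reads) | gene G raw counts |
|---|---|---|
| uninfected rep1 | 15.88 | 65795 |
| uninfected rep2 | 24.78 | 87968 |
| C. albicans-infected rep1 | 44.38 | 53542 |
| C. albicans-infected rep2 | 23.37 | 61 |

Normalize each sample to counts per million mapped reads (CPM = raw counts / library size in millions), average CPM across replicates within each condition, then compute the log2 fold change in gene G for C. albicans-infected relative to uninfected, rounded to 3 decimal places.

CPM(uninfected rep1) = 65795 / 15.88 = 4143.2620
CPM(uninfected rep2) = 87968 / 24.78 = 3549.9596
CPM(C. albicans-infected rep1) = 53542 / 44.38 = 1206.4443
CPM(C. albicans-infected rep2) = 61 / 23.37 = 2.6102
mean CPM(uninfected) = 3846.6108; mean CPM(C. albicans-infected) = 604.5273
Fold change = 604.5273 / 3846.6108 = 0.15716
log2(0.15716) = -2.6697

-2.670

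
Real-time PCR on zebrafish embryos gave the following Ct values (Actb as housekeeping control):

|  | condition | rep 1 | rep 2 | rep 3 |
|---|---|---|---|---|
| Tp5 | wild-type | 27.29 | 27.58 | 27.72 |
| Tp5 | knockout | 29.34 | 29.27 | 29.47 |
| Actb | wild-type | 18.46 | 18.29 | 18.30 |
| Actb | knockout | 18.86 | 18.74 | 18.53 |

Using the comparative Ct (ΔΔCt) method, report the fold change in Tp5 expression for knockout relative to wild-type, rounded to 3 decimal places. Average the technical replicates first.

Mean Ct: Tp5 wild-type 27.530; Tp5 knockout 29.360; Actb wild-type 18.350; Actb knockout 18.710
ΔCt(wild-type) = 27.530 − 18.350 = 9.180
ΔCt(knockout) = 29.360 − 18.710 = 10.650
ΔΔCt = 10.650 − 9.180 = 1.470
Fold change = 2^(−1.470) = 0.3610

0.361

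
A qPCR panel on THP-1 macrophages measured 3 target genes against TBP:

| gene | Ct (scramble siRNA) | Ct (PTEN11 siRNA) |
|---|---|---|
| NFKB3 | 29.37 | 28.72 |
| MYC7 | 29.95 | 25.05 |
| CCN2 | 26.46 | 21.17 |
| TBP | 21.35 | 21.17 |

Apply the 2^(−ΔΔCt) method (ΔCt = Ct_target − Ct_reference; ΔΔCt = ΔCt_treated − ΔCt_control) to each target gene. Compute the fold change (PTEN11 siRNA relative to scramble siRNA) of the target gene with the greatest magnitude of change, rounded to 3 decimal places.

NFKB3: ΔΔCt = (28.72−21.17) − (29.37−21.35) = 7.55 − 8.02 = -0.47; fold change = 2^0.47 = 1.385
MYC7: ΔΔCt = (25.05−21.17) − (29.95−21.35) = 3.88 − 8.60 = -4.72; fold change = 2^4.72 = 26.355
CCN2: ΔΔCt = (21.17−21.17) − (26.46−21.35) = 0.00 − 5.11 = -5.11; fold change = 2^5.11 = 34.535
CCN2 has the largest |ΔΔCt| = 5.11.

34.535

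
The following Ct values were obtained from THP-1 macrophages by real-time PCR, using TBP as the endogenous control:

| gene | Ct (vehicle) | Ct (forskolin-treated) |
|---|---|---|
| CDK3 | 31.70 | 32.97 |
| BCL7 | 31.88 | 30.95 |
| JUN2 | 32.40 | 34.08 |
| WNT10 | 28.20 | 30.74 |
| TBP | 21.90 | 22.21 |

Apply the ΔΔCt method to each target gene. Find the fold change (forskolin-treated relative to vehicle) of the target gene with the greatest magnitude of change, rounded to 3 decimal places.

CDK3: ΔΔCt = (32.97−22.21) − (31.70−21.90) = 10.76 − 9.80 = 0.96; fold change = 2^-0.96 = 0.514
BCL7: ΔΔCt = (30.95−22.21) − (31.88−21.90) = 8.74 − 9.98 = -1.24; fold change = 2^1.24 = 2.362
JUN2: ΔΔCt = (34.08−22.21) − (32.40−21.90) = 11.87 − 10.50 = 1.37; fold change = 2^-1.37 = 0.387
WNT10: ΔΔCt = (30.74−22.21) − (28.20−21.90) = 8.53 − 6.30 = 2.23; fold change = 2^-2.23 = 0.213
WNT10 has the largest |ΔΔCt| = 2.23.

0.213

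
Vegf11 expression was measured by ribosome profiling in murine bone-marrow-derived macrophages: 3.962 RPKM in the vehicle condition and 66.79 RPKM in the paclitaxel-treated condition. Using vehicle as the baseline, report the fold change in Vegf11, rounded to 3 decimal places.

Fold change = 66.79 / 3.962 = 16.8576
Vegf11 is upregulated.

16.858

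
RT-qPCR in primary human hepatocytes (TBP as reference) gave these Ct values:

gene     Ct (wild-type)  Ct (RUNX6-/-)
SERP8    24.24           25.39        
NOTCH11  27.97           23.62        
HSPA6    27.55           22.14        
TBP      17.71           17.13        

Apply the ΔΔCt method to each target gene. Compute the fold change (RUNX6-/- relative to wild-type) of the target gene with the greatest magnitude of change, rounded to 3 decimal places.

28.443

SERP8: ΔΔCt = (25.39−17.13) − (24.24−17.71) = 8.26 − 6.53 = 1.73; fold change = 2^-1.73 = 0.301
NOTCH11: ΔΔCt = (23.62−17.13) − (27.97−17.71) = 6.49 − 10.26 = -3.77; fold change = 2^3.77 = 13.642
HSPA6: ΔΔCt = (22.14−17.13) − (27.55−17.71) = 5.01 − 9.84 = -4.83; fold change = 2^4.83 = 28.443
HSPA6 has the largest |ΔΔCt| = 4.83.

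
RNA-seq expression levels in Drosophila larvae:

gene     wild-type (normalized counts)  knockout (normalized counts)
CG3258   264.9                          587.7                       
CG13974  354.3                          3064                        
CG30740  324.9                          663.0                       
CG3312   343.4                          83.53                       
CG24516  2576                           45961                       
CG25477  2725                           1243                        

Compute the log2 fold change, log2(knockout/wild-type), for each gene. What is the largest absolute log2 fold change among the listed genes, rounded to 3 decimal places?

log2(587.7/264.9) = 1.150  (CG3258)
log2(3064/354.3) = 3.112  (CG13974)
log2(663.0/324.9) = 1.029  (CG30740)
log2(83.53/343.4) = -2.040  (CG3312)
log2(45961/2576) = 4.157  (CG24516)
log2(1243/2725) = -1.132  (CG25477)
The largest magnitude belongs to CG24516.

4.157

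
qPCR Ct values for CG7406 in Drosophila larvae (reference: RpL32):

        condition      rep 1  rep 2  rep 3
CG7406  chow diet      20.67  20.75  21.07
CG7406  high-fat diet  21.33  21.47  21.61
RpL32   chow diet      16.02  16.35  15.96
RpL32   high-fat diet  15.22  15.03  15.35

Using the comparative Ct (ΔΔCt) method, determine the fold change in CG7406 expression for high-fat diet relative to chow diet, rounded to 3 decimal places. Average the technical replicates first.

Mean Ct: CG7406 chow diet 20.830; CG7406 high-fat diet 21.470; RpL32 chow diet 16.110; RpL32 high-fat diet 15.200
ΔCt(chow diet) = 20.830 − 16.110 = 4.720
ΔCt(high-fat diet) = 21.470 − 15.200 = 6.270
ΔΔCt = 6.270 − 4.720 = 1.550
Fold change = 2^(−1.550) = 0.3415

0.342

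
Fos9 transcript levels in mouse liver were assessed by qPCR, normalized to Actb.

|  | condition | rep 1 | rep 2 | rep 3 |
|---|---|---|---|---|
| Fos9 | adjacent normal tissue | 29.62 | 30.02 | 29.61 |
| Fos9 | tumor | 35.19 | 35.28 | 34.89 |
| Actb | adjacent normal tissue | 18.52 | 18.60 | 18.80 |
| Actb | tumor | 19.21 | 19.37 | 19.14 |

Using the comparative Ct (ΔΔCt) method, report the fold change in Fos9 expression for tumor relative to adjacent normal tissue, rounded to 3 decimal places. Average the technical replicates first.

Mean Ct: Fos9 adjacent normal tissue 29.750; Fos9 tumor 35.120; Actb adjacent normal tissue 18.640; Actb tumor 19.240
ΔCt(adjacent normal tissue) = 29.750 − 18.640 = 11.110
ΔCt(tumor) = 35.120 − 19.240 = 15.880
ΔΔCt = 15.880 − 11.110 = 4.770
Fold change = 2^(−4.770) = 0.0367

0.037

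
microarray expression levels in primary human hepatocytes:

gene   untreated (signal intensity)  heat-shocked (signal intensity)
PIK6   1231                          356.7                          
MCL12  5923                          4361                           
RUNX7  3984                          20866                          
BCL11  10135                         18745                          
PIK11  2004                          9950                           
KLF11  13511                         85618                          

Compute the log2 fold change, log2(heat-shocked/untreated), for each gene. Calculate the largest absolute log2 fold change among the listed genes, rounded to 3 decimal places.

2.664

log2(356.7/1231) = -1.787  (PIK6)
log2(4361/5923) = -0.442  (MCL12)
log2(20866/3984) = 2.389  (RUNX7)
log2(18745/10135) = 0.887  (BCL11)
log2(9950/2004) = 2.312  (PIK11)
log2(85618/13511) = 2.664  (KLF11)
The largest magnitude belongs to KLF11.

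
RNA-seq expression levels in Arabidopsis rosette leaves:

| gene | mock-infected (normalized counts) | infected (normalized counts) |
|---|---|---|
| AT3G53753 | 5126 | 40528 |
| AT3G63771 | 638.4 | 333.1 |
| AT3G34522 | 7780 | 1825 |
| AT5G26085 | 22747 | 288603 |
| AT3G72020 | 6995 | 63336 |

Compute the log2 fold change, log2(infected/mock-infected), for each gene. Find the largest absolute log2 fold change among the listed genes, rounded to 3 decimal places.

log2(40528/5126) = 2.983  (AT3G53753)
log2(333.1/638.4) = -0.939  (AT3G63771)
log2(1825/7780) = -2.092  (AT3G34522)
log2(288603/22747) = 3.665  (AT5G26085)
log2(63336/6995) = 3.179  (AT3G72020)
The largest magnitude belongs to AT5G26085.

3.665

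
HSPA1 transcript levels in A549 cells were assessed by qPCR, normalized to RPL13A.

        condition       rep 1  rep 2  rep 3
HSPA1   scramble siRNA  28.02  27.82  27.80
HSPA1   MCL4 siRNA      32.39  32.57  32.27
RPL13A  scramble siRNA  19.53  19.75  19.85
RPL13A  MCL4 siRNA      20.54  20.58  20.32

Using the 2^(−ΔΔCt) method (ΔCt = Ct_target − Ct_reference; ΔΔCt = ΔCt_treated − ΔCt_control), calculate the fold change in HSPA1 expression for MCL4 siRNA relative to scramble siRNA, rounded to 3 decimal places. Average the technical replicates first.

Mean Ct: HSPA1 scramble siRNA 27.880; HSPA1 MCL4 siRNA 32.410; RPL13A scramble siRNA 19.710; RPL13A MCL4 siRNA 20.480
ΔCt(scramble siRNA) = 27.880 − 19.710 = 8.170
ΔCt(MCL4 siRNA) = 32.410 − 20.480 = 11.930
ΔΔCt = 11.930 − 8.170 = 3.760
Fold change = 2^(−3.760) = 0.0738

0.074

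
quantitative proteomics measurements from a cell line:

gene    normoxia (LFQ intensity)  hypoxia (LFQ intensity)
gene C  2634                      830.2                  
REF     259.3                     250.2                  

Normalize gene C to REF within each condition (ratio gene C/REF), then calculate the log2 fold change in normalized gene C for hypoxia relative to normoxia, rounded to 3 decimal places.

-1.614

gene C/REF (normoxia) = 2634 / 259.3 = 10.158
gene C/REF (hypoxia) = 830.2 / 250.2 = 3.3181
Fold change = 3.3181 / 10.158 = 0.3266
log2(0.3266) = -1.6142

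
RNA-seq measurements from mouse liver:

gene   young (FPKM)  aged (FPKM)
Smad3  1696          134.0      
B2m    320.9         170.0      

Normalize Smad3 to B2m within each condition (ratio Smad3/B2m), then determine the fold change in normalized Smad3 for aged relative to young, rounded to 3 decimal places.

0.149

Smad3/B2m (young) = 1696 / 320.9 = 5.2851
Smad3/B2m (aged) = 134.0 / 170.0 = 0.78824
Fold change = 0.78824 / 5.2851 = 0.1491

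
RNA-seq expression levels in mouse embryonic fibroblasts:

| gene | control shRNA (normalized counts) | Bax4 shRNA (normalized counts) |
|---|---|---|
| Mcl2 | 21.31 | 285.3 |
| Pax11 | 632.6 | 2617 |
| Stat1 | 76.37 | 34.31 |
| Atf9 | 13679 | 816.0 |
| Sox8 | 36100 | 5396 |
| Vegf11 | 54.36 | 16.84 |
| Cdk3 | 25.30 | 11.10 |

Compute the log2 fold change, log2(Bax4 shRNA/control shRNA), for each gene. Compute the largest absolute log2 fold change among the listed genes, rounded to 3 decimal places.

log2(285.3/21.31) = 3.743  (Mcl2)
log2(2617/632.6) = 2.049  (Pax11)
log2(34.31/76.37) = -1.154  (Stat1)
log2(816.0/13679) = -4.067  (Atf9)
log2(5396/36100) = -2.742  (Sox8)
log2(16.84/54.36) = -1.691  (Vegf11)
log2(11.10/25.30) = -1.189  (Cdk3)
The largest magnitude belongs to Atf9.

4.067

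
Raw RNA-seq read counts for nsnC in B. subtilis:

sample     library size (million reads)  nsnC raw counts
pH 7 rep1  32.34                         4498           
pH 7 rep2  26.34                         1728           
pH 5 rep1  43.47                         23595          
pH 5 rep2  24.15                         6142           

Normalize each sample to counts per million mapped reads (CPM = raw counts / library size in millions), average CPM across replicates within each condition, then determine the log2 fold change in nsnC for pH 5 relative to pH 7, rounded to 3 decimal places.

1.961

CPM(pH 7 rep1) = 4498 / 32.34 = 139.0847
CPM(pH 7 rep2) = 1728 / 26.34 = 65.6036
CPM(pH 5 rep1) = 23595 / 43.47 = 542.7881
CPM(pH 5 rep2) = 6142 / 24.15 = 254.3271
mean CPM(pH 7) = 102.3442; mean CPM(pH 5) = 398.5576
Fold change = 398.5576 / 102.3442 = 3.89429
log2(3.89429) = 1.9614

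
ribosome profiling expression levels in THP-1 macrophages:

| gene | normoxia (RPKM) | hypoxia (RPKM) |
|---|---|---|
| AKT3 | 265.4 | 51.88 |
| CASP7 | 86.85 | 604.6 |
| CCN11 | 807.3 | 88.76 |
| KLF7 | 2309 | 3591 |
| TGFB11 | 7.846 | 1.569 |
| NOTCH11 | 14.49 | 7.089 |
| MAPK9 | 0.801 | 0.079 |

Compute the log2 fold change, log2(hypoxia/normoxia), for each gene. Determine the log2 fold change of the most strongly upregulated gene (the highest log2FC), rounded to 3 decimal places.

2.799

log2(51.88/265.4) = -2.355  (AKT3)
log2(604.6/86.85) = 2.799  (CASP7)
log2(88.76/807.3) = -3.185  (CCN11)
log2(3591/2309) = 0.637  (KLF7)
log2(1.569/7.846) = -2.322  (TGFB11)
log2(7.089/14.49) = -1.031  (NOTCH11)
log2(0.079/0.801) = -3.342  (MAPK9)
CASP7 is most strongly upregulated.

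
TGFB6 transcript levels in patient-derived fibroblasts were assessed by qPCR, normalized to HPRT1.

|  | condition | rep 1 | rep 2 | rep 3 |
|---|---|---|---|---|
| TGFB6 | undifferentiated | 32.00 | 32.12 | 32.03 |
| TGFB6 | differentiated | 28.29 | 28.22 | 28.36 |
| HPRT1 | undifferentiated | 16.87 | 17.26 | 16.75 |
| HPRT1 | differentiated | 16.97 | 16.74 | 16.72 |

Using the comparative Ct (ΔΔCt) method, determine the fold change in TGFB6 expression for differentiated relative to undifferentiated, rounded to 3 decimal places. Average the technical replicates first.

12.210

Mean Ct: TGFB6 undifferentiated 32.050; TGFB6 differentiated 28.290; HPRT1 undifferentiated 16.960; HPRT1 differentiated 16.810
ΔCt(undifferentiated) = 32.050 − 16.960 = 15.090
ΔCt(differentiated) = 28.290 − 16.810 = 11.480
ΔΔCt = 11.480 − 15.090 = -3.610
Fold change = 2^(−(-3.610)) = 2^3.610 = 12.2101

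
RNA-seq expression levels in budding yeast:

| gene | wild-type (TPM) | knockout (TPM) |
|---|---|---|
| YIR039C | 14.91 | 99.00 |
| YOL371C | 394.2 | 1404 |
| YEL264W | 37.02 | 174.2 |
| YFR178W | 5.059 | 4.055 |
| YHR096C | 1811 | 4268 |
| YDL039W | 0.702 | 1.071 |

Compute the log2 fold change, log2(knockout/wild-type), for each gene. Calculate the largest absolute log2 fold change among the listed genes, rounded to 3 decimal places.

2.731

log2(99.00/14.91) = 2.731  (YIR039C)
log2(1404/394.2) = 1.833  (YOL371C)
log2(174.2/37.02) = 2.234  (YEL264W)
log2(4.055/5.059) = -0.319  (YFR178W)
log2(4268/1811) = 1.237  (YHR096C)
log2(1.071/0.702) = 0.609  (YDL039W)
The largest magnitude belongs to YIR039C.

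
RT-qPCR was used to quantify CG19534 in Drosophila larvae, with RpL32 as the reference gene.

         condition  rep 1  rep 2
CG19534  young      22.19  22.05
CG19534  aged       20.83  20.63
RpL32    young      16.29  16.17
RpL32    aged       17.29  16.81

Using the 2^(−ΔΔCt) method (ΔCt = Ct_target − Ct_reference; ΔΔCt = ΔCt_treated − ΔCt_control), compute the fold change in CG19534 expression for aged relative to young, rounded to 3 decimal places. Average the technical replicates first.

Mean Ct: CG19534 young 22.120; CG19534 aged 20.730; RpL32 young 16.230; RpL32 aged 17.050
ΔCt(young) = 22.120 − 16.230 = 5.890
ΔCt(aged) = 20.730 − 17.050 = 3.680
ΔΔCt = 3.680 − 5.890 = -2.210
Fold change = 2^(−(-2.210)) = 2^2.210 = 4.6268

4.627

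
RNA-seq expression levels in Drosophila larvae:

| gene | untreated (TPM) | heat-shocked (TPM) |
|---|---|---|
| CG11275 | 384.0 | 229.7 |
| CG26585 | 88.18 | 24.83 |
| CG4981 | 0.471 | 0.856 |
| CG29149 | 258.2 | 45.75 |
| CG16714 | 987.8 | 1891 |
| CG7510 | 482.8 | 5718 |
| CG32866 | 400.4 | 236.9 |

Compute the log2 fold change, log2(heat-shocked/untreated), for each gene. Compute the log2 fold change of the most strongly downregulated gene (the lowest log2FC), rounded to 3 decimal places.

log2(229.7/384.0) = -0.741  (CG11275)
log2(24.83/88.18) = -1.828  (CG26585)
log2(0.856/0.471) = 0.862  (CG4981)
log2(45.75/258.2) = -2.497  (CG29149)
log2(1891/987.8) = 0.937  (CG16714)
log2(5718/482.8) = 3.566  (CG7510)
log2(236.9/400.4) = -0.757  (CG32866)
CG29149 is most strongly downregulated.

-2.497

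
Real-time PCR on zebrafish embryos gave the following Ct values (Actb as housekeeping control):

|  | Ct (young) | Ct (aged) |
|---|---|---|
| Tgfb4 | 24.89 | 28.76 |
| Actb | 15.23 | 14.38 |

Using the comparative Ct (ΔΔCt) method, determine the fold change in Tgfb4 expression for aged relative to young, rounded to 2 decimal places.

0.04

ΔCt(young) = 24.890 − 15.230 = 9.660
ΔCt(aged) = 28.760 − 14.380 = 14.380
ΔΔCt = 14.380 − 9.660 = 4.720
Fold change = 2^(−4.720) = 0.038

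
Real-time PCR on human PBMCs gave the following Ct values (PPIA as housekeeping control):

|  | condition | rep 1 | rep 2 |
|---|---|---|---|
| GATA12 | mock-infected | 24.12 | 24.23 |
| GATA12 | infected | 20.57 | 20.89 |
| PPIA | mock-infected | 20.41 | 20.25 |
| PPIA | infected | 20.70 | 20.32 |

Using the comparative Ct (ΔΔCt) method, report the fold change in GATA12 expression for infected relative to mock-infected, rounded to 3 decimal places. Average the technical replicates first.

Mean Ct: GATA12 mock-infected 24.175; GATA12 infected 20.730; PPIA mock-infected 20.330; PPIA infected 20.510
ΔCt(mock-infected) = 24.175 − 20.330 = 3.845
ΔCt(infected) = 20.730 − 20.510 = 0.220
ΔΔCt = 0.220 − 3.845 = -3.625
Fold change = 2^(−(-3.625)) = 2^3.625 = 12.3377

12.338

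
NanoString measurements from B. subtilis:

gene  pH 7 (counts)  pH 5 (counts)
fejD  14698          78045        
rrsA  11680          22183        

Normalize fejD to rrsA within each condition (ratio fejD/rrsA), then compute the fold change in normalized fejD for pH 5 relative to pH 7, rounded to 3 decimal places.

fejD/rrsA (pH 7) = 14698 / 11680 = 1.2584
fejD/rrsA (pH 5) = 78045 / 22183 = 3.5182
Fold change = 3.5182 / 1.2584 = 2.7958

2.796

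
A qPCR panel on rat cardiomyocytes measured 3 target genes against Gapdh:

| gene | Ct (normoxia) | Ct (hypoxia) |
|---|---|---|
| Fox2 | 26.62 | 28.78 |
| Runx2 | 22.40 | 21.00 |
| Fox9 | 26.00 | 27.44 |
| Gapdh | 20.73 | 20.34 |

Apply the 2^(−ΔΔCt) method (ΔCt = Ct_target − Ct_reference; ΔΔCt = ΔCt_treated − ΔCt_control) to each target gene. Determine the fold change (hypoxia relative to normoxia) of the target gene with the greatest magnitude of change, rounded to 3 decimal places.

0.171

Fox2: ΔΔCt = (28.78−20.34) − (26.62−20.73) = 8.44 − 5.89 = 2.55; fold change = 2^-2.55 = 0.171
Runx2: ΔΔCt = (21.00−20.34) − (22.40−20.73) = 0.66 − 1.67 = -1.01; fold change = 2^1.01 = 2.014
Fox9: ΔΔCt = (27.44−20.34) − (26.00−20.73) = 7.10 − 5.27 = 1.83; fold change = 2^-1.83 = 0.281
Fox2 has the largest |ΔΔCt| = 2.55.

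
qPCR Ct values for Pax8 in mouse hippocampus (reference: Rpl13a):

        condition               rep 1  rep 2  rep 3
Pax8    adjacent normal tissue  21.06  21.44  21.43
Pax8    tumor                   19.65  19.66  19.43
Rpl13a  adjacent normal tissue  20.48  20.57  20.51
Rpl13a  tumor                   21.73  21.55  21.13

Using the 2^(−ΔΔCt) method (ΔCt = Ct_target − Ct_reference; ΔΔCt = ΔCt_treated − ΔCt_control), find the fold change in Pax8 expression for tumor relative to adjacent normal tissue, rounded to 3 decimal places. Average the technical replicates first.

6.409

Mean Ct: Pax8 adjacent normal tissue 21.310; Pax8 tumor 19.580; Rpl13a adjacent normal tissue 20.520; Rpl13a tumor 21.470
ΔCt(adjacent normal tissue) = 21.310 − 20.520 = 0.790
ΔCt(tumor) = 19.580 − 21.470 = -1.890
ΔΔCt = -1.890 − 0.790 = -2.680
Fold change = 2^(−(-2.680)) = 2^2.680 = 6.4086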